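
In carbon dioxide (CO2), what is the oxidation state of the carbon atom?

Assign +1 per bond to O/N/halogen, −1 per bond to H or an electropositive element, and 0 per bond to carbon.
The carbon has a double bond to O (2×+1 = +2), a double bond to O (2×+1 = +2).
Oxidation state = +2 + 2 = +4.

+4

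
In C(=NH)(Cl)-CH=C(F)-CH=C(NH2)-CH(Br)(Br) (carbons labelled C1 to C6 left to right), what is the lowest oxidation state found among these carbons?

Assign +1 per bond to O/N/halogen, −1 per bond to H or an electropositive element, and 0 per bond to carbon. Tallying each carbon:
C1: 1C, 2N, 1Cl → 0 + 2 + 1 = +3
C2: 3C, 1H → 0 − 1 = -1
C3: 3C, 1F → 0 + 1 = +1
C4: 3C, 1H → 0 − 1 = -1
C5: 3C, 1N → 0 + 1 = +1
C6: 1C, 1H, 2Br → 0 − 1 + 2 = +1
The lowest value is -1.

-1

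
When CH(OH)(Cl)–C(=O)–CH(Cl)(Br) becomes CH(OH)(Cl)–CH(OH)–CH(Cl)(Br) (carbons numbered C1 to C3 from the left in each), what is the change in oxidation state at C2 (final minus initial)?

Before: C2 has 2 bonds to C, 2 bonds to O → oxidation state +2.
After: C2 has 2 bonds to C, 1 bond to H, 1 bond to O → oxidation state 0.
Δ = 0 − (+2) = -2, so this is a reduction at C2.

-2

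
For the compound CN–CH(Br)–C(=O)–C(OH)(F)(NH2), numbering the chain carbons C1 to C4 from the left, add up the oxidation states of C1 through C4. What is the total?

+8

Each bond to a more electronegative atom (O, N, halogen) counts +1, each bond to a less electronegative atom (H, metal, B, Si) counts −1, and each C–C bond counts 0. Tallying each carbon:
C1: 1C, 3N → 0 + 3 = +3
C2: 2C, 1H, 1Br → 0 − 1 + 1 = 0
C3: 2C, 2O → 0 + 2 = +2
C4: 1C, 1O, 1N, 1F → 0 + 1 + 1 + 1 = +3
Sum = +3 + 0 + 2 + 3 = +8.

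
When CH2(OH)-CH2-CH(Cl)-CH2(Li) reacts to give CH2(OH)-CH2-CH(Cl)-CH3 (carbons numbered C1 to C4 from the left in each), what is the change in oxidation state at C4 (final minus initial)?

0

Before: C4 has 1 bond to C, 2 bonds to H, 1 bond to Li → oxidation state -3.
After: C4 has 1 bond to C, 3 bonds to H → oxidation state -3.
Δ = -3 − (-3) = 0, so no net redox change at C4.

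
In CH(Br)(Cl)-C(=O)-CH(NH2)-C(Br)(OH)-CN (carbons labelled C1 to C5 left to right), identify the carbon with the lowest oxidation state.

C3

Tallying each carbon's bonds:
C1: 1C, 1H, 1Cl, 1Br → 0 − 1 + 1 + 1 = +1
C2: 2C, 2O → 0 + 2 = +2
C3: 2C, 1H, 1N → 0 − 1 + 1 = 0
C4: 2C, 1O, 1Br → 0 + 1 + 1 = +2
C5: 1C, 3N → 0 + 3 = +3
The most reduced carbon is C3 at 0.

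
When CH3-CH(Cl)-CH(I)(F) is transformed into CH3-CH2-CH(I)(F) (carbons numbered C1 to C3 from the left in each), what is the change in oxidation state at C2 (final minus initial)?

Before: C2 has 2 bonds to C, 1 bond to H, 1 bond to Cl → oxidation state 0.
After: C2 has 2 bonds to C, 2 bonds to H → oxidation state -2.
Δ = -2 − (0) = -2, so this is a reduction at C2.

-2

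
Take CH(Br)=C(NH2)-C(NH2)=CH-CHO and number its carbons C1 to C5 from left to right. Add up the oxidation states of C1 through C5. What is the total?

+2

Count +1 for every bond to an atom more electronegative than carbon and −1 for every bond to one less electronegative; C–C bonds are 0. Tallying each carbon:
C1: 2C, 1H, 1Br → 0 − 1 + 1 = 0
C2: 3C, 1N → 0 + 1 = +1
C3: 3C, 1N → 0 + 1 = +1
C4: 3C, 1H → 0 − 1 = -1
C5: 1C, 1H, 2O → 0 − 1 + 2 = +1
Sum = 0 + 1 + 1 − 1 + 1 = +2.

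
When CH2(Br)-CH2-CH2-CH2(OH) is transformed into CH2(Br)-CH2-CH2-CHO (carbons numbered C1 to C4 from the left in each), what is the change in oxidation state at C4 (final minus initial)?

Before: C4 has 1 bond to C, 2 bonds to H, 1 bond to O → oxidation state -1.
After: C4 has 1 bond to C, 1 bond to H, 2 bonds to O → oxidation state +1.
Δ = +1 − (-1) = +2, so this is an oxidation at C4.

+2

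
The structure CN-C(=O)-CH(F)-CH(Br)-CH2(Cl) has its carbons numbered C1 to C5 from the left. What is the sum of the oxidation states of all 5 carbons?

Tallying each carbon's bonds:
C1: 1C, 3N → 0 + 3 = +3
C2: 2C, 2O → 0 + 2 = +2
C3: 2C, 1H, 1F → 0 − 1 + 1 = 0
C4: 2C, 1H, 1Br → 0 − 1 + 1 = 0
C5: 1C, 2H, 1Cl → 0 − 2 + 1 = -1
Sum = +3 + 2 + 0 + 0 − 1 = +4.

+4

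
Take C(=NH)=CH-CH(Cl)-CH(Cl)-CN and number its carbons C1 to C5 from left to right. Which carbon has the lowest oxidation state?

C2

Assign +1 per bond to O/N/halogen, −1 per bond to H or an electropositive element, and 0 per bond to carbon. Tallying each carbon:
C1: 2C, 2N → 0 + 2 = +2
C2: 3C, 1H → 0 − 1 = -1
C3: 2C, 1H, 1Cl → 0 − 1 + 1 = 0
C4: 2C, 1H, 1Cl → 0 − 1 + 1 = 0
C5: 1C, 3N → 0 + 3 = +3
The most reduced carbon is C2 at -1.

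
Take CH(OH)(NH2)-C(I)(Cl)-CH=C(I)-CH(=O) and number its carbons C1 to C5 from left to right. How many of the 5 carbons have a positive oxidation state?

Tallying each carbon's bonds:
C1: 1C, 1H, 1O, 1N → 0 − 1 + 1 + 1 = +1
C2: 2C, 1Cl, 1I → 0 + 1 + 1 = +2
C3: 3C, 1H → 0 − 1 = -1
C4: 3C, 1I → 0 + 1 = +1
C5: 1C, 1H, 2O → 0 − 1 + 2 = +1
4 carbons (C1, C2, C4, C5) meet the condition.

4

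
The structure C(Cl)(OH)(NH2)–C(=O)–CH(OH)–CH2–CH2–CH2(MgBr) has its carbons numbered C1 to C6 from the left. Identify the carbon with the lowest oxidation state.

C6

Assign +1 per bond to O/N/halogen, −1 per bond to H or an electropositive element, and 0 per bond to carbon. Tallying each carbon:
C1: 1C, 1O, 1N, 1Cl → 0 + 1 + 1 + 1 = +3
C2: 2C, 2O → 0 + 2 = +2
C3: 2C, 1H, 1O → 0 − 1 + 1 = 0
C4: 2C, 2H → 0 − 2 = -2
C5: 2C, 2H → 0 − 2 = -2
C6: 1C, 2H, 1Mg → 0 − 2 − 1 = -3
The most reduced carbon is C6 at -3.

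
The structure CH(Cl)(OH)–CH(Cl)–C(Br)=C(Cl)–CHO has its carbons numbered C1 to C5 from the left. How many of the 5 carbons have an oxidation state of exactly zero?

1

Tallying each carbon's bonds:
C1: 1C, 1H, 1O, 1Cl → 0 − 1 + 1 + 1 = +1
C2: 2C, 1H, 1Cl → 0 − 1 + 1 = 0
C3: 3C, 1Br → 0 + 1 = +1
C4: 3C, 1Cl → 0 + 1 = +1
C5: 1C, 1H, 2O → 0 − 1 + 2 = +1
1 carbon (C2) meets the condition.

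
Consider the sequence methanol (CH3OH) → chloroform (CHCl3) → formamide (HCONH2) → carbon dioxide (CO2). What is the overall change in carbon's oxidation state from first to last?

Carbon oxidation states along the series — methanol: -2, chloroform: +2, formamide: +2, carbon dioxide: +4.
Net change = +4 − (-2) = +6.

+6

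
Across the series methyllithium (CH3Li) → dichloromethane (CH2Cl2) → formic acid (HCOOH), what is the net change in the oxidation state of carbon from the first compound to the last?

+6

Carbon oxidation states along the series — methyllithium: -4, dichloromethane: 0, formic acid: +2.
Net change = +2 − (-4) = +6.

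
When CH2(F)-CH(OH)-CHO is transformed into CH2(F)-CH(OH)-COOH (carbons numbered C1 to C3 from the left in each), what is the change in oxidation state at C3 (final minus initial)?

Before: C3 has 1 bond to C, 1 bond to H, 2 bonds to O → oxidation state +1.
After: C3 has 1 bond to C, 3 bonds to O → oxidation state +3.
Δ = +3 − (+1) = +2, so this is an oxidation at C3.

+2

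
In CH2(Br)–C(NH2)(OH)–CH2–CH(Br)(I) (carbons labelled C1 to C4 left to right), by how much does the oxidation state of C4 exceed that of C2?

C4: 1C, 1H, 1Br, 1I → 0 − 1 + 1 + 1 = +1
C2: 2C, 1O, 1N → 0 + 1 + 1 = +2
Difference: +1 − (+2) = -1.

-1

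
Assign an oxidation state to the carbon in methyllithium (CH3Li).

Each bond to a more electronegative atom (O, N, halogen) counts +1, each bond to a less electronegative atom (H, metal, B, Si) counts −1, and each C–C bond counts 0.
The carbon has one bond to H (-1), one bond to H (-1), one bond to H (-1), one bond to Li (-1).
Oxidation state = -1 − 1 − 1 − 1 = -4.

-4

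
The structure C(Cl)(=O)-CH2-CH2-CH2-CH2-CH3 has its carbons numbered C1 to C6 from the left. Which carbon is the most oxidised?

Each bond to a more electronegative atom (O, N, halogen) counts +1, each bond to a less electronegative atom (H, metal, B, Si) counts −1, and each C–C bond counts 0. Tallying each carbon:
C1: 1C, 2O, 1Cl → 0 + 2 + 1 = +3
C2: 2C, 2H → 0 − 2 = -2
C3: 2C, 2H → 0 − 2 = -2
C4: 2C, 2H → 0 − 2 = -2
C5: 2C, 2H → 0 − 2 = -2
C6: 1C, 3H → 0 − 3 = -3
The most oxidised carbon is C1 at +3.

C1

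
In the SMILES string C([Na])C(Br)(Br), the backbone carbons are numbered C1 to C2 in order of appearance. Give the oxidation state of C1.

Bonds to more-electronegative neighbours contribute +1 each, bonds to H or metals contribute −1 each, and C–C bonds contribute 0.
C1 has one bond to C (0), one bond to H (-1), one bond to Na (-1), one bond to H (-1).
Oxidation state = 0 − 1 − 1 − 1 = -3.

-3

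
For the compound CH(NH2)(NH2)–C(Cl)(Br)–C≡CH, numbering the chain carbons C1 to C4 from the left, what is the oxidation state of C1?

+1

C1 has one bond to C (0), one bond to N (+1), one bond to H (-1), one bond to N (+1).
Oxidation state = 0 + 1 − 1 + 1 = +1.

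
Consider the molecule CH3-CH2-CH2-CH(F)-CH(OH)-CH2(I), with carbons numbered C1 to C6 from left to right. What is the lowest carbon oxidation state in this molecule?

-3

Count +1 for every bond to an atom more electronegative than carbon and −1 for every bond to one less electronegative; C–C bonds are 0. Tallying each carbon:
C1: 1C, 3H → 0 − 3 = -3
C2: 2C, 2H → 0 − 2 = -2
C3: 2C, 2H → 0 − 2 = -2
C4: 2C, 1H, 1F → 0 − 1 + 1 = 0
C5: 2C, 1H, 1O → 0 − 1 + 1 = 0
C6: 1C, 2H, 1I → 0 − 2 + 1 = -1
The lowest value is -3.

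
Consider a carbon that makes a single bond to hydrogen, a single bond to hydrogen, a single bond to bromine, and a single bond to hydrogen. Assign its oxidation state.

-2

The carbon has one bond to H (-1), one bond to H (-1), one bond to H (-1), one bond to Br (+1).
Oxidation state = -1 − 1 − 1 + 1 = -2.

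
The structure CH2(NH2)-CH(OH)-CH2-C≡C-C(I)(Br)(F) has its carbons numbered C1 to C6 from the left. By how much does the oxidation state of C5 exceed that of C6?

-3

C5: 4C → 0 = 0
C6: 1C, 1F, 1Br, 1I → 0 + 1 + 1 + 1 = +3
Difference: 0 − (+3) = -3.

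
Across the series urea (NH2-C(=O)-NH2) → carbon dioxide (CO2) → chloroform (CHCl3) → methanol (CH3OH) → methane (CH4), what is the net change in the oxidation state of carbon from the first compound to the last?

-8

Carbon oxidation states along the series — urea: +4, carbon dioxide: +4, chloroform: +2, methanol: -2, methane: -4.
Net change = -4 − (+4) = -8.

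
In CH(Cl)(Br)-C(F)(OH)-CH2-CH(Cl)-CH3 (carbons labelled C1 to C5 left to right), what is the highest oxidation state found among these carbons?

Count +1 for every bond to an atom more electronegative than carbon and −1 for every bond to one less electronegative; C–C bonds are 0. Tallying each carbon:
C1: 1C, 1H, 1Cl, 1Br → 0 − 1 + 1 + 1 = +1
C2: 2C, 1O, 1F → 0 + 1 + 1 = +2
C3: 2C, 2H → 0 − 2 = -2
C4: 2C, 1H, 1Cl → 0 − 1 + 1 = 0
C5: 1C, 3H → 0 − 3 = -3
The highest value is +2.

+2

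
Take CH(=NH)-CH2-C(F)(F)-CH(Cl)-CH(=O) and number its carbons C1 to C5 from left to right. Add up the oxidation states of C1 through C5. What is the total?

+2

Tallying each carbon's bonds:
C1: 1C, 1H, 2N → 0 − 1 + 2 = +1
C2: 2C, 2H → 0 − 2 = -2
C3: 2C, 2F → 0 + 2 = +2
C4: 2C, 1H, 1Cl → 0 − 1 + 1 = 0
C5: 1C, 1H, 2O → 0 − 1 + 2 = +1
Sum = +1 − 2 + 2 + 0 + 1 = +2.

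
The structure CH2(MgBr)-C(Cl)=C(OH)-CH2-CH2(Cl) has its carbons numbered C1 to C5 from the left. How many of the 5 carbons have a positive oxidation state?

Assign +1 per bond to O/N/halogen, −1 per bond to H or an electropositive element, and 0 per bond to carbon. Tallying each carbon:
C1: 1C, 2H, 1Mg → 0 − 2 − 1 = -3
C2: 3C, 1Cl → 0 + 1 = +1
C3: 3C, 1O → 0 + 1 = +1
C4: 2C, 2H → 0 − 2 = -2
C5: 1C, 2H, 1Cl → 0 − 2 + 1 = -1
2 carbons (C2, C3) meet the condition.

2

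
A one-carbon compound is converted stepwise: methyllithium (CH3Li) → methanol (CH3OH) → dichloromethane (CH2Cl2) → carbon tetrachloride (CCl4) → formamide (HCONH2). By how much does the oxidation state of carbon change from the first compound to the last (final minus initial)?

+6

Carbon oxidation states along the series — methyllithium: -4, methanol: -2, dichloromethane: 0, carbon tetrachloride: +4, formamide: +2.
Net change = +2 − (-4) = +6.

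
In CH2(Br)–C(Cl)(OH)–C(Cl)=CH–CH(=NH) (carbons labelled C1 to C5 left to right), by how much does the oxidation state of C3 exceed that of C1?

+2

C3: 3C, 1Cl → 0 + 1 = +1
C1: 1C, 2H, 1Br → 0 − 2 + 1 = -1
Difference: +1 − (-1) = +2.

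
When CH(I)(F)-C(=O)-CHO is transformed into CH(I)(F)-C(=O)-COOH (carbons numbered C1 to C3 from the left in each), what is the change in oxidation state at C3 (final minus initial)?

Before: C3 has 1 bond to C, 1 bond to H, 2 bonds to O → oxidation state +1.
After: C3 has 1 bond to C, 3 bonds to O → oxidation state +3.
Δ = +3 − (+1) = +2, so this is an oxidation at C3.

+2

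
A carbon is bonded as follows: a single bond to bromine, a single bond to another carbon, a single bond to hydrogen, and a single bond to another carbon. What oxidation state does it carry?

0

Count +1 for every bond to an atom more electronegative than carbon and −1 for every bond to one less electronegative; C–C bonds are 0.
The carbon has one bond to C (0), one bond to C (0), one bond to Br (+1), one bond to H (-1).
Oxidation state = 0 + 0 + 1 − 1 = 0.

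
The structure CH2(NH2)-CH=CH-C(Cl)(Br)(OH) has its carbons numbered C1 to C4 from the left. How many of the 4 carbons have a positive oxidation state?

Count +1 for every bond to an atom more electronegative than carbon and −1 for every bond to one less electronegative; C–C bonds are 0. Tallying each carbon:
C1: 1C, 2H, 1N → 0 − 2 + 1 = -1
C2: 3C, 1H → 0 − 1 = -1
C3: 3C, 1H → 0 − 1 = -1
C4: 1C, 1O, 1Cl, 1Br → 0 + 1 + 1 + 1 = +3
1 carbon (C4) meets the condition.

1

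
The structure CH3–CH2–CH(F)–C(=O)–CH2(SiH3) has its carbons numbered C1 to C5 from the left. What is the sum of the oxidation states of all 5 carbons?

-6

Tallying each carbon's bonds:
C1: 1C, 3H → 0 − 3 = -3
C2: 2C, 2H → 0 − 2 = -2
C3: 2C, 1H, 1F → 0 − 1 + 1 = 0
C4: 2C, 2O → 0 + 2 = +2
C5: 1C, 2H, 1Si → 0 − 2 − 1 = -3
Sum = -3 − 2 + 0 + 2 − 3 = -6.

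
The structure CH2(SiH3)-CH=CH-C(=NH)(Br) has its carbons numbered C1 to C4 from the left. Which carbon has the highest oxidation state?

Each bond to a more electronegative atom (O, N, halogen) counts +1, each bond to a less electronegative atom (H, metal, B, Si) counts −1, and each C–C bond counts 0. Tallying each carbon:
C1: 1C, 2H, 1Si → 0 − 2 − 1 = -3
C2: 3C, 1H → 0 − 1 = -1
C3: 3C, 1H → 0 − 1 = -1
C4: 1C, 2N, 1Br → 0 + 2 + 1 = +3
The most oxidised carbon is C4 at +3.

C4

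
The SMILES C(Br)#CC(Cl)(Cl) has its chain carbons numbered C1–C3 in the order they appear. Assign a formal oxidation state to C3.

C3 has one bond to C (0), one bond to H (-1), one bond to Cl (+1), one bond to Cl (+1).
Oxidation state = 0 − 1 + 1 + 1 = +1.

+1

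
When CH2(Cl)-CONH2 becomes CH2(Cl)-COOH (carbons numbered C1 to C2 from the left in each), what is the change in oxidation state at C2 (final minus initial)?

0

Before: C2 has 1 bond to C, 2 bonds to O, 1 bond to N → oxidation state +3.
After: C2 has 1 bond to C, 3 bonds to O → oxidation state +3.
Δ = +3 − (+3) = 0, so no net redox change at C2.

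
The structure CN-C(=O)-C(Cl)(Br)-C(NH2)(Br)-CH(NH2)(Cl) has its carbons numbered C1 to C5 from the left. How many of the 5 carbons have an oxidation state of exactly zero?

0

Tallying each carbon's bonds:
C1: 1C, 3N → 0 + 3 = +3
C2: 2C, 2O → 0 + 2 = +2
C3: 2C, 1Cl, 1Br → 0 + 1 + 1 = +2
C4: 2C, 1N, 1Br → 0 + 1 + 1 = +2
C5: 1C, 1H, 1N, 1Cl → 0 − 1 + 1 + 1 = +1
0 carbons meet the condition.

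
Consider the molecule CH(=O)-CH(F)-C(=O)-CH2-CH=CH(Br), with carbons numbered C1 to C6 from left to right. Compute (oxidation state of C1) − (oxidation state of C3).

C1: 1C, 1H, 2O → 0 − 1 + 2 = +1
C3: 2C, 2O → 0 + 2 = +2
Difference: +1 − (+2) = -1.

-1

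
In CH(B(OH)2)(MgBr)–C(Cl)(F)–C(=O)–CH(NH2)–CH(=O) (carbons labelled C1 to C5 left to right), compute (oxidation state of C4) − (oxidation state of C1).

+3

C4: 2C, 1H, 1N → 0 − 1 + 1 = 0
C1: 1C, 1H, 1Mg, 1B → 0 − 1 − 1 − 1 = -3
Difference: 0 − (-3) = +3.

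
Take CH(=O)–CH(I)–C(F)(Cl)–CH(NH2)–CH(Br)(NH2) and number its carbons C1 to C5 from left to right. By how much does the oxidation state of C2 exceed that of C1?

-1

C2: 2C, 1H, 1I → 0 − 1 + 1 = 0
C1: 1C, 1H, 2O → 0 − 1 + 2 = +1
Difference: 0 − (+1) = -1.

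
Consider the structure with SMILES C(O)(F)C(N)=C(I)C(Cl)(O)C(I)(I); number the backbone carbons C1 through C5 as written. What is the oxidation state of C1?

Assign +1 per bond to O/N/halogen, −1 per bond to H or an electropositive element, and 0 per bond to carbon.
C1 has one bond to C (0), one bond to O (+1), one bond to H (-1), one bond to F (+1).
Oxidation state = 0 + 1 − 1 + 1 = +1.

+1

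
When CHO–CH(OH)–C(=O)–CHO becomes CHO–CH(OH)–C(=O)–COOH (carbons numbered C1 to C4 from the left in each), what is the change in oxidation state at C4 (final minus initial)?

+2

Before: C4 has 1 bond to C, 1 bond to H, 2 bonds to O → oxidation state +1.
After: C4 has 1 bond to C, 3 bonds to O → oxidation state +3.
Δ = +3 − (+1) = +2, so this is an oxidation at C4.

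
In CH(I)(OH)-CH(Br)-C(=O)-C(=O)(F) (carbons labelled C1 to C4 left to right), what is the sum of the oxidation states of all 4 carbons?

Each bond to a more electronegative atom (O, N, halogen) counts +1, each bond to a less electronegative atom (H, metal, B, Si) counts −1, and each C–C bond counts 0. Tallying each carbon:
C1: 1C, 1H, 1O, 1I → 0 − 1 + 1 + 1 = +1
C2: 2C, 1H, 1Br → 0 − 1 + 1 = 0
C3: 2C, 2O → 0 + 2 = +2
C4: 1C, 2O, 1F → 0 + 2 + 1 = +3
Sum = +1 + 0 + 2 + 3 = +6.

+6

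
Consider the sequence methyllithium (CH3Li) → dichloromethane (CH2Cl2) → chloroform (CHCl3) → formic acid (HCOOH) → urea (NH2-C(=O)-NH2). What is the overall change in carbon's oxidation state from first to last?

Carbon oxidation states along the series — methyllithium: -4, dichloromethane: 0, chloroform: +2, formic acid: +2, urea: +4.
Net change = +4 − (-4) = +8.

+8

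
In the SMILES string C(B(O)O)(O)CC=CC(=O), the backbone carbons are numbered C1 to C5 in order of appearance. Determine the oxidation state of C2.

Count +1 for every bond to an atom more electronegative than carbon and −1 for every bond to one less electronegative; C–C bonds are 0.
C2 has one bond to C (0), one bond to C (0), one bond to H (-1), one bond to H (-1).
Oxidation state = 0 + 0 − 1 − 1 = -2.

-2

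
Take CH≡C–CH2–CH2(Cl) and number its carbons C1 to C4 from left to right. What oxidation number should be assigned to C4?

-1

Bonds to more-electronegative neighbours contribute +1 each, bonds to H or metals contribute −1 each, and C–C bonds contribute 0.
C4 has one bond to C (0), one bond to H (-1), one bond to Cl (+1), one bond to H (-1).
Oxidation state = 0 − 1 + 1 − 1 = -1.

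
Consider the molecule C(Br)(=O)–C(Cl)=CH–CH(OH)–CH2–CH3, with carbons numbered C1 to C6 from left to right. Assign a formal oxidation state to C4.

0

Each bond to a more electronegative atom (O, N, halogen) counts +1, each bond to a less electronegative atom (H, metal, B, Si) counts −1, and each C–C bond counts 0.
C4 has one bond to C (0), one bond to C (0), one bond to O (+1), one bond to H (-1).
Oxidation state = 0 + 0 + 1 − 1 = 0.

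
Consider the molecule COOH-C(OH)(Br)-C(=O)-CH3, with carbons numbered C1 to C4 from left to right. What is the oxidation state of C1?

C1 has one bond to C (0), a double bond to O (2×+1 = +2), one bond to O (+1).
Oxidation state = 0 + 2 + 1 = +3.

+3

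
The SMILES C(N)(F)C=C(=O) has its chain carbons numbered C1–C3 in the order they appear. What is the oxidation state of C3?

C3 has a double bond to C (2×0 = 0), a double bond to O (2×+1 = +2).
Oxidation state = 0 + 2 = +2.

+2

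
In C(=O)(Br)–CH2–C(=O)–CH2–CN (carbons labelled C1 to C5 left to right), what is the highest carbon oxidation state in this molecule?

+3

Count +1 for every bond to an atom more electronegative than carbon and −1 for every bond to one less electronegative; C–C bonds are 0. Tallying each carbon:
C1: 1C, 2O, 1Br → 0 + 2 + 1 = +3
C2: 2C, 2H → 0 − 2 = -2
C3: 2C, 2O → 0 + 2 = +2
C4: 2C, 2H → 0 − 2 = -2
C5: 1C, 3N → 0 + 3 = +3
The highest value is +3.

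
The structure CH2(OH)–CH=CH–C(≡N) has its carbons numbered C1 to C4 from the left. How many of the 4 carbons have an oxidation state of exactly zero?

Count +1 for every bond to an atom more electronegative than carbon and −1 for every bond to one less electronegative; C–C bonds are 0. Tallying each carbon:
C1: 1C, 2H, 1O → 0 − 2 + 1 = -1
C2: 3C, 1H → 0 − 1 = -1
C3: 3C, 1H → 0 − 1 = -1
C4: 1C, 3N → 0 + 3 = +3
0 carbons meet the condition.

0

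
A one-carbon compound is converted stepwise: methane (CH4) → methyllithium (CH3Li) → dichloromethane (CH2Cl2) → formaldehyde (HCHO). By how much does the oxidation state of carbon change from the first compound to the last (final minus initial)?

+4

Carbon oxidation states along the series — methane: -4, methyllithium: -4, dichloromethane: 0, formaldehyde: 0.
Net change = 0 − (-4) = +4.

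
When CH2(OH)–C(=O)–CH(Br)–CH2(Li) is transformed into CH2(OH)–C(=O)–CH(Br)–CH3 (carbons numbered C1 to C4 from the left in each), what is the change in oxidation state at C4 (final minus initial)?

0

Before: C4 has 1 bond to C, 2 bonds to H, 1 bond to Li → oxidation state -3.
After: C4 has 1 bond to C, 3 bonds to H → oxidation state -3.
Δ = -3 − (-3) = 0, so no net redox change at C4.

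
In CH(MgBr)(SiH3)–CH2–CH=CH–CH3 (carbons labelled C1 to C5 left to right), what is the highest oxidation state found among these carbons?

-1

Count +1 for every bond to an atom more electronegative than carbon and −1 for every bond to one less electronegative; C–C bonds are 0. Tallying each carbon:
C1: 1C, 1H, 1Mg, 1Si → 0 − 1 − 1 − 1 = -3
C2: 2C, 2H → 0 − 2 = -2
C3: 3C, 1H → 0 − 1 = -1
C4: 3C, 1H → 0 − 1 = -1
C5: 1C, 3H → 0 − 3 = -3
The highest value is -1.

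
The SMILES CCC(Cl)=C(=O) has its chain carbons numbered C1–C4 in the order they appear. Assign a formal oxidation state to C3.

C3 has one bond to C (0), a double bond to C (2×0 = 0), one bond to Cl (+1).
Oxidation state = 0 + 0 + 1 = +1.

+1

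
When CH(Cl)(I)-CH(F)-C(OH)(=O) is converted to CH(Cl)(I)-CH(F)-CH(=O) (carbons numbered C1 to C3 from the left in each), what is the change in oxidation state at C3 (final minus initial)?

Before: C3 has 1 bond to C, 3 bonds to O → oxidation state +3.
After: C3 has 1 bond to C, 1 bond to H, 2 bonds to O → oxidation state +1.
Δ = +1 − (+3) = -2, so this is a reduction at C3.

-2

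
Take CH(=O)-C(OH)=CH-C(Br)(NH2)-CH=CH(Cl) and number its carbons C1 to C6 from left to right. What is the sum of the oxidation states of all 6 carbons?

Count +1 for every bond to an atom more electronegative than carbon and −1 for every bond to one less electronegative; C–C bonds are 0. Tallying each carbon:
C1: 1C, 1H, 2O → 0 − 1 + 2 = +1
C2: 3C, 1O → 0 + 1 = +1
C3: 3C, 1H → 0 − 1 = -1
C4: 2C, 1N, 1Br → 0 + 1 + 1 = +2
C5: 3C, 1H → 0 − 1 = -1
C6: 2C, 1H, 1Cl → 0 − 1 + 1 = 0
Sum = +1 + 1 − 1 + 2 − 1 + 0 = +2.

+2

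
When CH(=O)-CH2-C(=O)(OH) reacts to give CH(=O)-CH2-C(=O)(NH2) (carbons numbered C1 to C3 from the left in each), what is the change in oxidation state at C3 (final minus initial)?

Before: C3 has 1 bond to C, 3 bonds to O → oxidation state +3.
After: C3 has 1 bond to C, 2 bonds to O, 1 bond to N → oxidation state +3.
Δ = +3 − (+3) = 0, so no net redox change at C3.

0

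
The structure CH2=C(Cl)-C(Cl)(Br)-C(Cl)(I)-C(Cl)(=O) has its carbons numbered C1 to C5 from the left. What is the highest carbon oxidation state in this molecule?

+3

Assign +1 per bond to O/N/halogen, −1 per bond to H or an electropositive element, and 0 per bond to carbon. Tallying each carbon:
C1: 2C, 2H → 0 − 2 = -2
C2: 3C, 1Cl → 0 + 1 = +1
C3: 2C, 1Cl, 1Br → 0 + 1 + 1 = +2
C4: 2C, 1Cl, 1I → 0 + 1 + 1 = +2
C5: 1C, 2O, 1Cl → 0 + 2 + 1 = +3
The highest value is +3.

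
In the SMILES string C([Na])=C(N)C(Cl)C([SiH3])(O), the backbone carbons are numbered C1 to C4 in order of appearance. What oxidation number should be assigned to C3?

0

C3 has one bond to C (0), one bond to C (0), one bond to Cl (+1), one bond to H (-1).
Oxidation state = 0 + 0 + 1 − 1 = 0.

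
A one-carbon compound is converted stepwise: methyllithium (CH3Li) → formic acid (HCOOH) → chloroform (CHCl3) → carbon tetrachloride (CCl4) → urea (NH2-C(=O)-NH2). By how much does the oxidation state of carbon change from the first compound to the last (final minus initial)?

+8

Carbon oxidation states along the series — methyllithium: -4, formic acid: +2, chloroform: +2, carbon tetrachloride: +4, urea: +4.
Net change = +4 − (-4) = +8.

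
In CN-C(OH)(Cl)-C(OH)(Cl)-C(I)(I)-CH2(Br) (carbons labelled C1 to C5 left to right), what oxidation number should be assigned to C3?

+2

Each bond to a more electronegative atom (O, N, halogen) counts +1, each bond to a less electronegative atom (H, metal, B, Si) counts −1, and each C–C bond counts 0.
C3 has one bond to C (0), one bond to C (0), one bond to O (+1), one bond to Cl (+1).
Oxidation state = 0 + 0 + 1 + 1 = +2.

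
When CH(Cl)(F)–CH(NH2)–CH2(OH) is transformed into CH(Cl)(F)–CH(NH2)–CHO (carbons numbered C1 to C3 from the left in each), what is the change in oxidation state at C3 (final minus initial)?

+2

Before: C3 has 1 bond to C, 2 bonds to H, 1 bond to O → oxidation state -1.
After: C3 has 1 bond to C, 1 bond to H, 2 bonds to O → oxidation state +1.
Δ = +1 − (-1) = +2, so this is an oxidation at C3.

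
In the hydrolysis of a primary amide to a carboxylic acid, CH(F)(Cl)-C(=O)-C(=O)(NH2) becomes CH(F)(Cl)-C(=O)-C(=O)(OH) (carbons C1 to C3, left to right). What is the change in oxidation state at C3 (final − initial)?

0

Before: C3 has 1 bond to C, 2 bonds to O, 1 bond to N → oxidation state +3.
After: C3 has 1 bond to C, 3 bonds to O → oxidation state +3.
Δ = +3 − (+3) = 0, so no net redox change at C3.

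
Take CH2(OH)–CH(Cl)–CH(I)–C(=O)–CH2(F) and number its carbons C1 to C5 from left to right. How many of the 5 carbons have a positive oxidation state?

Assign +1 per bond to O/N/halogen, −1 per bond to H or an electropositive element, and 0 per bond to carbon. Tallying each carbon:
C1: 1C, 2H, 1O → 0 − 2 + 1 = -1
C2: 2C, 1H, 1Cl → 0 − 1 + 1 = 0
C3: 2C, 1H, 1I → 0 − 1 + 1 = 0
C4: 2C, 2O → 0 + 2 = +2
C5: 1C, 2H, 1F → 0 − 2 + 1 = -1
1 carbon (C4) meets the condition.

1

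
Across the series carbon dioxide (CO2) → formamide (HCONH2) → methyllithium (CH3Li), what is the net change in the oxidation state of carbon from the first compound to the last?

-8

Carbon oxidation states along the series — carbon dioxide: +4, formamide: +2, methyllithium: -4.
Net change = -4 − (+4) = -8.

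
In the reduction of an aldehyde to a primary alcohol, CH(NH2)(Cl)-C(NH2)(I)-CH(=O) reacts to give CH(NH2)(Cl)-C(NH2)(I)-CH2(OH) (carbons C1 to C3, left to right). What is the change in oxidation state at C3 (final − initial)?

Before: C3 has 1 bond to C, 1 bond to H, 2 bonds to O → oxidation state +1.
After: C3 has 1 bond to C, 2 bonds to H, 1 bond to O → oxidation state -1.
Δ = -1 − (+1) = -2, so this is a reduction at C3.

-2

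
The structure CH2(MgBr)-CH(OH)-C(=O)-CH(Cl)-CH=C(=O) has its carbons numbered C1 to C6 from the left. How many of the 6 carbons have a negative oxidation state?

2

Assign +1 per bond to O/N/halogen, −1 per bond to H or an electropositive element, and 0 per bond to carbon. Tallying each carbon:
C1: 1C, 2H, 1Mg → 0 − 2 − 1 = -3
C2: 2C, 1H, 1O → 0 − 1 + 1 = 0
C3: 2C, 2O → 0 + 2 = +2
C4: 2C, 1H, 1Cl → 0 − 1 + 1 = 0
C5: 3C, 1H → 0 − 1 = -1
C6: 2C, 2O → 0 + 2 = +2
2 carbons (C1, C5) meet the condition.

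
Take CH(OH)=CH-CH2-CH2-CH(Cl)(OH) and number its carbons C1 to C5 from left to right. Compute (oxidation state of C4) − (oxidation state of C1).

-2

C4: 2C, 2H → 0 − 2 = -2
C1: 2C, 1H, 1O → 0 − 1 + 1 = 0
Difference: -2 − (0) = -2.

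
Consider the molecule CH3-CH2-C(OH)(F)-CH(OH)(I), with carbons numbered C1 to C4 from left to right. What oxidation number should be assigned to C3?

Bonds to more-electronegative neighbours contribute +1 each, bonds to H or metals contribute −1 each, and C–C bonds contribute 0.
C3 has one bond to C (0), one bond to C (0), one bond to O (+1), one bond to F (+1).
Oxidation state = 0 + 0 + 1 + 1 = +2.

+2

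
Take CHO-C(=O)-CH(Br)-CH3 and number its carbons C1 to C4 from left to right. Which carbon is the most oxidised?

C2

Each bond to a more electronegative atom (O, N, halogen) counts +1, each bond to a less electronegative atom (H, metal, B, Si) counts −1, and each C–C bond counts 0. Tallying each carbon:
C1: 1C, 1H, 2O → 0 − 1 + 2 = +1
C2: 2C, 2O → 0 + 2 = +2
C3: 2C, 1H, 1Br → 0 − 1 + 1 = 0
C4: 1C, 3H → 0 − 3 = -3
The most oxidised carbon is C2 at +2.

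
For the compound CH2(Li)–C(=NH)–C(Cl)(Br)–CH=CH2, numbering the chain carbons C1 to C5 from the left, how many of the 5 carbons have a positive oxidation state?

2

Tallying each carbon's bonds:
C1: 1C, 2H, 1Li → 0 − 2 − 1 = -3
C2: 2C, 2N → 0 + 2 = +2
C3: 2C, 1Cl, 1Br → 0 + 1 + 1 = +2
C4: 3C, 1H → 0 − 1 = -1
C5: 2C, 2H → 0 − 2 = -2
2 carbons (C2, C3) meet the condition.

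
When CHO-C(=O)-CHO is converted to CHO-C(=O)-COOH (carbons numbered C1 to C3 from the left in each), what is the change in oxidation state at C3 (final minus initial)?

Before: C3 has 1 bond to C, 1 bond to H, 2 bonds to O → oxidation state +1.
After: C3 has 1 bond to C, 3 bonds to O → oxidation state +3.
Δ = +3 − (+1) = +2, so this is an oxidation at C3.

+2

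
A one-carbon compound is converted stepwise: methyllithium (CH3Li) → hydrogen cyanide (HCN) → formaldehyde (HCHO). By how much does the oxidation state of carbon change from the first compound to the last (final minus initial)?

+4

Carbon oxidation states along the series — methyllithium: -4, hydrogen cyanide: +2, formaldehyde: 0.
Net change = 0 − (-4) = +4.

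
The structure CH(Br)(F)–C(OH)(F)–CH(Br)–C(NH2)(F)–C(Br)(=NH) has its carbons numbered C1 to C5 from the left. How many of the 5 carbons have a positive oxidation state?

4

Tallying each carbon's bonds:
C1: 1C, 1H, 1F, 1Br → 0 − 1 + 1 + 1 = +1
C2: 2C, 1O, 1F → 0 + 1 + 1 = +2
C3: 2C, 1H, 1Br → 0 − 1 + 1 = 0
C4: 2C, 1N, 1F → 0 + 1 + 1 = +2
C5: 1C, 2N, 1Br → 0 + 2 + 1 = +3
4 carbons (C1, C2, C4, C5) meet the condition.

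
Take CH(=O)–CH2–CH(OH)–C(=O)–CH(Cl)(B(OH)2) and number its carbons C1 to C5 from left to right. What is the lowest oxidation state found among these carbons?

Count +1 for every bond to an atom more electronegative than carbon and −1 for every bond to one less electronegative; C–C bonds are 0. Tallying each carbon:
C1: 1C, 1H, 2O → 0 − 1 + 2 = +1
C2: 2C, 2H → 0 − 2 = -2
C3: 2C, 1H, 1O → 0 − 1 + 1 = 0
C4: 2C, 2O → 0 + 2 = +2
C5: 1C, 1H, 1Cl, 1B → 0 − 1 + 1 − 1 = -1
The lowest value is -2.

-2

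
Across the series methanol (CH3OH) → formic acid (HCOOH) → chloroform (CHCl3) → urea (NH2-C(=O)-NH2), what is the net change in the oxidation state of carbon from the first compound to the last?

+6

Carbon oxidation states along the series — methanol: -2, formic acid: +2, chloroform: +2, urea: +4.
Net change = +4 − (-2) = +6.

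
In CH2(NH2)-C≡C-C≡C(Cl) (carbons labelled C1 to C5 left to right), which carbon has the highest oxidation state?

C5

Assign +1 per bond to O/N/halogen, −1 per bond to H or an electropositive element, and 0 per bond to carbon. Tallying each carbon:
C1: 1C, 2H, 1N → 0 − 2 + 1 = -1
C2: 4C → 0 = 0
C3: 4C → 0 = 0
C4: 4C → 0 = 0
C5: 3C, 1Cl → 0 + 1 = +1
The most oxidised carbon is C5 at +1.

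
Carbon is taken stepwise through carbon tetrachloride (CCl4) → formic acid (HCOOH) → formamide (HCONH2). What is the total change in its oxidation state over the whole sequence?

-2

Carbon oxidation states along the series — carbon tetrachloride: +4, formic acid: +2, formamide: +2.
Net change = +2 − (+4) = -2.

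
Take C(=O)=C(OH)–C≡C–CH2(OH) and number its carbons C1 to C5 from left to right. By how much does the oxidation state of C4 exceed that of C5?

+1

C4: 4C → 0 = 0
C5: 1C, 2H, 1O → 0 − 2 + 1 = -1
Difference: 0 − (-1) = +1.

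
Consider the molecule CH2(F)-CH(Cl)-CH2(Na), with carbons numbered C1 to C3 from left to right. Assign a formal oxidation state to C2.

0

Each bond to a more electronegative atom (O, N, halogen) counts +1, each bond to a less electronegative atom (H, metal, B, Si) counts −1, and each C–C bond counts 0.
C2 has one bond to C (0), one bond to C (0), one bond to Cl (+1), one bond to H (-1).
Oxidation state = 0 + 0 + 1 − 1 = 0.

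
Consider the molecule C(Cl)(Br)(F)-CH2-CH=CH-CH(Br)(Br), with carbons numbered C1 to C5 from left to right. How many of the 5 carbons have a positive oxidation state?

Assign +1 per bond to O/N/halogen, −1 per bond to H or an electropositive element, and 0 per bond to carbon. Tallying each carbon:
C1: 1C, 1F, 1Cl, 1Br → 0 + 1 + 1 + 1 = +3
C2: 2C, 2H → 0 − 2 = -2
C3: 3C, 1H → 0 − 1 = -1
C4: 3C, 1H → 0 − 1 = -1
C5: 1C, 1H, 2Br → 0 − 1 + 2 = +1
2 carbons (C1, C5) meet the condition.

2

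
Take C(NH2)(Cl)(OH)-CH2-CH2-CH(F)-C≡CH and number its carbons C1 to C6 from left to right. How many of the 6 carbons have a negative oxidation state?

Tallying each carbon's bonds:
C1: 1C, 1O, 1N, 1Cl → 0 + 1 + 1 + 1 = +3
C2: 2C, 2H → 0 − 2 = -2
C3: 2C, 2H → 0 − 2 = -2
C4: 2C, 1H, 1F → 0 − 1 + 1 = 0
C5: 4C → 0 = 0
C6: 3C, 1H → 0 − 1 = -1
3 carbons (C2, C3, C6) meet the condition.

3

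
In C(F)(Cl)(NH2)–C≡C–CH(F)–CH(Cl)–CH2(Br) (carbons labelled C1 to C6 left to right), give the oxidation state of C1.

+3

C1 has one bond to C (0), one bond to F (+1), one bond to Cl (+1), one bond to N (+1).
Oxidation state = 0 + 1 + 1 + 1 = +3.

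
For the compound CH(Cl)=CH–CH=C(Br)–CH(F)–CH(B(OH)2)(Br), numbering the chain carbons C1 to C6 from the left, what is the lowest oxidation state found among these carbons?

-1

Tallying each carbon's bonds:
C1: 2C, 1H, 1Cl → 0 − 1 + 1 = 0
C2: 3C, 1H → 0 − 1 = -1
C3: 3C, 1H → 0 − 1 = -1
C4: 3C, 1Br → 0 + 1 = +1
C5: 2C, 1H, 1F → 0 − 1 + 1 = 0
C6: 1C, 1H, 1Br, 1B → 0 − 1 + 1 − 1 = -1
The lowest value is -1.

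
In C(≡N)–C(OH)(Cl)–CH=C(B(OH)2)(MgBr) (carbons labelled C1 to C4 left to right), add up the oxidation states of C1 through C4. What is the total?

Tallying each carbon's bonds:
C1: 1C, 3N → 0 + 3 = +3
C2: 2C, 1O, 1Cl → 0 + 1 + 1 = +2
C3: 3C, 1H → 0 − 1 = -1
C4: 2C, 1Mg, 1B → 0 − 1 − 1 = -2
Sum = +3 + 2 − 1 − 2 = +2.

+2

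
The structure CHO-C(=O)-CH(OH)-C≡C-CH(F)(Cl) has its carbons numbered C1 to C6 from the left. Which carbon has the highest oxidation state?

C2

Tallying each carbon's bonds:
C1: 1C, 1H, 2O → 0 − 1 + 2 = +1
C2: 2C, 2O → 0 + 2 = +2
C3: 2C, 1H, 1O → 0 − 1 + 1 = 0
C4: 4C → 0 = 0
C5: 4C → 0 = 0
C6: 1C, 1H, 1F, 1Cl → 0 − 1 + 1 + 1 = +1
The most oxidised carbon is C2 at +2.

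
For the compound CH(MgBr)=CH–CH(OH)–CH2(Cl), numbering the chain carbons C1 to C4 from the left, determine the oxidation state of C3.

0

Each bond to a more electronegative atom (O, N, halogen) counts +1, each bond to a less electronegative atom (H, metal, B, Si) counts −1, and each C–C bond counts 0.
C3 has one bond to C (0), one bond to C (0), one bond to H (-1), one bond to O (+1).
Oxidation state = 0 + 0 − 1 + 1 = 0.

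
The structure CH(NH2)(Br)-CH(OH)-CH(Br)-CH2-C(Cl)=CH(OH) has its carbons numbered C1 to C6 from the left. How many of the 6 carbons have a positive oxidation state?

Tallying each carbon's bonds:
C1: 1C, 1H, 1N, 1Br → 0 − 1 + 1 + 1 = +1
C2: 2C, 1H, 1O → 0 − 1 + 1 = 0
C3: 2C, 1H, 1Br → 0 − 1 + 1 = 0
C4: 2C, 2H → 0 − 2 = -2
C5: 3C, 1Cl → 0 + 1 = +1
C6: 2C, 1H, 1O → 0 − 1 + 1 = 0
2 carbons (C1, C5) meet the condition.

2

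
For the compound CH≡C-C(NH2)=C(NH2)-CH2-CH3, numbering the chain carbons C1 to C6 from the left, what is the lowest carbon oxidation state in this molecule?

-3

Bonds to more-electronegative neighbours contribute +1 each, bonds to H or metals contribute −1 each, and C–C bonds contribute 0. Tallying each carbon:
C1: 3C, 1H → 0 − 1 = -1
C2: 4C → 0 = 0
C3: 3C, 1N → 0 + 1 = +1
C4: 3C, 1N → 0 + 1 = +1
C5: 2C, 2H → 0 − 2 = -2
C6: 1C, 3H → 0 − 3 = -3
The lowest value is -3.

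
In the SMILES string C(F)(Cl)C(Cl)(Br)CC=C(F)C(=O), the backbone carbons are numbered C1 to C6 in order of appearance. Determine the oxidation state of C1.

+1

Assign +1 per bond to O/N/halogen, −1 per bond to H or an electropositive element, and 0 per bond to carbon.
C1 has one bond to C (0), one bond to F (+1), one bond to H (-1), one bond to Cl (+1).
Oxidation state = 0 + 1 − 1 + 1 = +1.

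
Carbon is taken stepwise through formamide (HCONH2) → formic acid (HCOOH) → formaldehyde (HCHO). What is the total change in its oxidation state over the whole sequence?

-2

Carbon oxidation states along the series — formamide: +2, formic acid: +2, formaldehyde: 0.
Net change = 0 − (+2) = -2.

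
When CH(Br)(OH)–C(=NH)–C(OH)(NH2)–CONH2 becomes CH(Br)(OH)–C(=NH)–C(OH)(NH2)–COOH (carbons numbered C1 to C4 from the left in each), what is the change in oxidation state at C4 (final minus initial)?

0

Before: C4 has 1 bond to C, 2 bonds to O, 1 bond to N → oxidation state +3.
After: C4 has 1 bond to C, 3 bonds to O → oxidation state +3.
Δ = +3 − (+3) = 0, so no net redox change at C4.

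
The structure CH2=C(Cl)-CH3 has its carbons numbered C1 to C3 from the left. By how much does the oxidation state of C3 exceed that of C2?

-4

C3: 1C, 3H → 0 − 3 = -3
C2: 3C, 1Cl → 0 + 1 = +1
Difference: -3 − (+1) = -4.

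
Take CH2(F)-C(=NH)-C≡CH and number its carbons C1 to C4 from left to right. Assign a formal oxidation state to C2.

+2

Count +1 for every bond to an atom more electronegative than carbon and −1 for every bond to one less electronegative; C–C bonds are 0.
C2 has one bond to C (0), one bond to C (0), a double bond to N (2×+1 = +2).
Oxidation state = 0 + 0 + 2 = +2.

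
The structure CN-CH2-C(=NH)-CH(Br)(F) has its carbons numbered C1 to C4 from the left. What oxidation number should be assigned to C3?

C3 has one bond to C (0), one bond to C (0), a double bond to N (2×+1 = +2).
Oxidation state = 0 + 0 + 2 = +2.

+2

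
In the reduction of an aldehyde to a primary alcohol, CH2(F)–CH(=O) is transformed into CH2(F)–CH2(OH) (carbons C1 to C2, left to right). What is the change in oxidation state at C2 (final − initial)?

-2

Before: C2 has 1 bond to C, 1 bond to H, 2 bonds to O → oxidation state +1.
After: C2 has 1 bond to C, 2 bonds to H, 1 bond to O → oxidation state -1.
Δ = -1 − (+1) = -2, so this is a reduction at C2.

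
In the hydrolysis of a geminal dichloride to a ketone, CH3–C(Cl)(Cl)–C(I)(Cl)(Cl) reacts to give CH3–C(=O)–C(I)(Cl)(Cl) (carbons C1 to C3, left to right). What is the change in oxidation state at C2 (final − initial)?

Before: C2 has 2 bonds to C, 2 bonds to Cl → oxidation state +2.
After: C2 has 2 bonds to C, 2 bonds to O → oxidation state +2.
Δ = +2 − (+2) = 0, so no net redox change at C2.

0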